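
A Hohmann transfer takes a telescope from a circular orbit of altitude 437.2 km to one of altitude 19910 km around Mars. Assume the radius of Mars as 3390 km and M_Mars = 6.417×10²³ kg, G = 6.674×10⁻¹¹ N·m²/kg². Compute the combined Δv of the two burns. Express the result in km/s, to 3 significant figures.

μ = GM = 6.674×10⁻¹¹ × 6.417×10²³ = 4.283×10¹³ m³/s².
r₁ = 3390 + 437.2 = 3827.2 km = 3.8272×10⁶ m.
r₂ = 3390 + 19910 = 23300 km = 2.3300×10⁷ m.
Transfer ellipse a_t = (r₁ + r₂)/2 = 1.356×10⁷ m.
At r₁: circular v_c1 = √(μ/r₁) = 3345 m/s; transfer-periapsis v_p = √[μ(2/r₁ − 1/a_t)] = 4384 m/s.
Δv₁ = v_p − v_c1 = 1039 m/s.
At r₂: circular v_c2 = √(μ/r₂) = 1356 m/s; transfer-apoapsis v_a = √[μ(2/r₂ − 1/a_t)] = 720.2 m/s.
Δv₂ = v_c2 − v_a = 635.6 m/s.
Total Δv = Δv₁ + Δv₂ = 1675 m/s = 1.675 km/s.

Δv_total ≈ 1.67 km/s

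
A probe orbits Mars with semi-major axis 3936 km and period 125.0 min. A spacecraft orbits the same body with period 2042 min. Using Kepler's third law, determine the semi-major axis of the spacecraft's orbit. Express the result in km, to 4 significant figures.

a₂ ≈ 25340 km

Kepler's third law: a³ ∝ T², so a₂ = a₁ (T₂/T₁)^(2/3).
T₂/T₁ = 16.34, (T₂/T₁)^(2/3) = 6.438.
a₂ = 3936 × 6.438 = 25340 km.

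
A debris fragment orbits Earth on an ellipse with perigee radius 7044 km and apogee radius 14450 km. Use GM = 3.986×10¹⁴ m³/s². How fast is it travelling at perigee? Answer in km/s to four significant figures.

v ≈ 8.723 km/s

Semi-major axis a = (r_p + r_a)/2 = 10747 km = 1.075×10⁷ m.
Vis-viva: v² = μ(2/r − 1/a) = 3.986×10¹⁴ × (2.839×10⁻⁷ − 9.305×10⁻⁸) = 7.608×10⁷ m²/s².
v = 8723 m/s = 8.723 km/s.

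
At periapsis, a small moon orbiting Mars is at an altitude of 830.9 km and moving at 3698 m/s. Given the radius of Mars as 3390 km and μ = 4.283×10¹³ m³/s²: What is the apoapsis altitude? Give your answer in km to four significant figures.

apoapsis altitude ≈ 5331 km

r_p = 3390 + 830.9 = 4220.9 km = 4.221×10⁶ m.
Specific energy ε = v²/2 − μ/r = -3.310×10⁶ J/kg, so a = −μ/(2ε) = 6.471×10⁶ m.
The apsides satisfy r_p + r_a = 2a, so the apoapsis radius is 2a − r_p = 8.721×10⁶ m = 8720.5 km.
Apoapsis altitude = 8720.5 − 3390 = 5330.5 km.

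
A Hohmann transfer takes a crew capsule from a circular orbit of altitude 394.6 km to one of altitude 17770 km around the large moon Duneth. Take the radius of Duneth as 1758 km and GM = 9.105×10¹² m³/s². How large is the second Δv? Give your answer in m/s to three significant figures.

r₁ = 1758 + 394.6 = 2152.6 km = 2.1526×10⁶ m.
r₂ = 1758 + 17770 = 19528 km = 1.9528×10⁷ m.
Transfer ellipse a_t = (r₁ + r₂)/2 = 1.084×10⁷ m.
At r₁: circular v_c1 = √(μ/r₁) = 2057 m/s; transfer-periapsis v_p = √[μ(2/r₁ − 1/a_t)] = 2760 m/s.
At r₂: circular v_c2 = √(μ/r₂) = 682.8 m/s; transfer-apoapsis v_a = √[μ(2/r₂ − 1/a_t)] = 304.3 m/s.
Δv₂ = v_c2 − v_a = 378.5 m/s.

Δv ≈ 379 m/s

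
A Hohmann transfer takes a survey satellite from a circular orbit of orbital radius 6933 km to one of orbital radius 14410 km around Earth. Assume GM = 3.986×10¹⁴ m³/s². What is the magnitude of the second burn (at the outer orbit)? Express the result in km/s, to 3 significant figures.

Δv ≈ 1.02 km/s

r₁ = 6933 km = 6.933×10⁶ m.
r₂ = 14410 km = 1.441×10⁷ m.
Transfer ellipse a_t = (r₁ + r₂)/2 = 1.067×10⁷ m.
At r₁: circular v_c1 = √(μ/r₁) = 7582 m/s; transfer-perigee v_p = √[μ(2/r₁ − 1/a_t)] = 8811 m/s.
At r₂: circular v_c2 = √(μ/r₂) = 5259 m/s; transfer-apogee v_a = √[μ(2/r₂ − 1/a_t)] = 4239 m/s.
Δv₂ = v_c2 − v_a = 1020 m/s.
= 1.020 km/s.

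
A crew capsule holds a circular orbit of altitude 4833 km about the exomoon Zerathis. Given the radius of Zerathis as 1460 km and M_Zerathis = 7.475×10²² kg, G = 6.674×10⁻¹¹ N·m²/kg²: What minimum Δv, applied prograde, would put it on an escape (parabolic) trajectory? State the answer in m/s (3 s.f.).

Δv ≈ 369 m/s

μ = GM = 6.674×10⁻¹¹ × 7.475×10²² = 4.989×10¹² m³/s².
r = 1460 + 4833 = 6293.0 km = 6.2930×10⁶ m.
Circular speed v_c = √(μ/r) = 890.4 m/s.
Escape speed v_esc = √(2μ/r) = √2 × v_c = 1259 m/s.
Δv = v_esc − v_c = 368.8 m/s.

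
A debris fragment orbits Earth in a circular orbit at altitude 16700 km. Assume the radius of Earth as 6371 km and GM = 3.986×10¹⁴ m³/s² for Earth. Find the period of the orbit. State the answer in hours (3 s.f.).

T ≈ 9.69 hours

r = 6371 + 16700 = 23071 km = 2.3071×10⁷ m.
Kepler's third law: T = 2π√(r³/μ) = 2π√((2.307×10⁷)³ / 3.986×10¹⁴).
r³/μ = 3.081×10⁷ s², so T = 2π × 5.550×10³ = 3.487×10⁴ s.
Converting: 3.487×10⁴ s ÷ 3600 = 9.687 hours.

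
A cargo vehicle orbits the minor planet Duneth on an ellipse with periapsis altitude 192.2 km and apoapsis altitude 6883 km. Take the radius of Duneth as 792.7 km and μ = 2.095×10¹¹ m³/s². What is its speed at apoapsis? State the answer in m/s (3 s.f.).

v ≈ 78.8 m/s

r_p = 792.7 + 192.2 = 984.90 km = 9.8490×10⁵ m.
r_a = 792.7 + 6883 = 7675.7 km = 7.6757×10⁶ m.
Semi-major axis a = (r_p + r_a)/2 = 4330.3 km = 4.330×10⁶ m.
Vis-viva: v² = μ(2/r − 1/a) = 2.095×10¹¹ × (2.606×10⁻⁷ − 2.309×10⁻⁷) = 6.208×10³ m²/s².
v = 78.79 m/s.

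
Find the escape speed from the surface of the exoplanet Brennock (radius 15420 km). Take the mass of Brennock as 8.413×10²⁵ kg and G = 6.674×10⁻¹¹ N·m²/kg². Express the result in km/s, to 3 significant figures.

v_esc ≈ 27.0 km/s

μ = GM = 6.674×10⁻¹¹ × 8.413×10²⁵ = 5.615×10¹⁵ m³/s².
r = R = 1.542×10⁷ m.
Escape speed v_esc = √(2μ/r) = √(2 × 5.615×10¹⁵ / 1.542×10⁷) = √(7.283×10⁸) = 26990 m/s.
= 26.99 km/s.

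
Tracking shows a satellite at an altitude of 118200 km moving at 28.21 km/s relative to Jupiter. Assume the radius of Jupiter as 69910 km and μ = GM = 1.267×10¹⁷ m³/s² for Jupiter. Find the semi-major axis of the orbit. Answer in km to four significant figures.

a ≈ 2.298×10⁵ km

r = 69910 + 118200 = 1.8811×10⁵ km = 1.881×10⁸ m.
Specific orbital energy ε = v²/2 − μ/r = (28210)²/2 − 1.267×10¹⁷/1.881×10⁸ = -2.756×10⁸ J/kg.
Since ε = −μ/(2a), a = −μ/(2ε) = 2.298×10⁸ m = 2.2983×10⁵ km.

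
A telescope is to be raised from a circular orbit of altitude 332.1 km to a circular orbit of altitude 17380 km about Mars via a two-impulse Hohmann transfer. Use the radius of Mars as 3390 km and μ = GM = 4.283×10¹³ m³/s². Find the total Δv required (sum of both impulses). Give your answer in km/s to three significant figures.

r₁ = 3390 + 332.1 = 3722.1 km = 3.7221×10⁶ m.
r₂ = 3390 + 17380 = 20770 km = 2.0770×10⁷ m.
Transfer ellipse a_t = (r₁ + r₂)/2 = 1.225×10⁷ m.
At r₁: circular v_c1 = √(μ/r₁) = 3392 m/s; transfer-periapsis v_p = √[μ(2/r₁ − 1/a_t)] = 4418 m/s.
Δv₁ = v_p − v_c1 = 1026 m/s.
At r₂: circular v_c2 = √(μ/r₂) = 1436 m/s; transfer-apoapsis v_a = √[μ(2/r₂ − 1/a_t)] = 791.7 m/s.
Δv₂ = v_c2 − v_a = 644.3 m/s.
Total Δv = Δv₁ + Δv₂ = 1670 m/s = 1.670 km/s.

Δv_total ≈ 1.67 km/s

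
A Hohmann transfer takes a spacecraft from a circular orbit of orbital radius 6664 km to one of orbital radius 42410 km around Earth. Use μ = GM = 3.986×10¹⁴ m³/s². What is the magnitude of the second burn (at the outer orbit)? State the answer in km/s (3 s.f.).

r₁ = 6664 km = 6.664×10⁶ m.
r₂ = 42410 km = 4.241×10⁷ m.
Transfer ellipse a_t = (r₁ + r₂)/2 = 2.454×10⁷ m.
At r₁: circular v_c1 = √(μ/r₁) = 7734 m/s; transfer-perigee v_p = √[μ(2/r₁ − 1/a_t)] = 10170 m/s.
At r₂: circular v_c2 = √(μ/r₂) = 3066 m/s; transfer-apogee v_a = √[μ(2/r₂ − 1/a_t)] = 1598 m/s.
Δv₂ = v_c2 − v_a = 1468 m/s.
= 1.468 km/s.

Δv ≈ 1.47 km/s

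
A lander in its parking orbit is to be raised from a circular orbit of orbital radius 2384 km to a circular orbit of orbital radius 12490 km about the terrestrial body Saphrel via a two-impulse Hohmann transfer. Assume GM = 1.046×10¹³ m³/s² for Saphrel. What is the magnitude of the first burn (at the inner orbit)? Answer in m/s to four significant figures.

Δv ≈ 619.9 m/s

r₁ = 2384 km = 2.384×10⁶ m.
r₂ = 12490 km = 1.249×10⁷ m.
Transfer ellipse a_t = (r₁ + r₂)/2 = 7.437×10⁶ m.
At r₁: circular v_c1 = √(μ/r₁) = 2095 m/s; transfer-periapsis v_p = √[μ(2/r₁ − 1/a_t)] = 2715 m/s.
Δv₁ = v_p − v_c1 = 619.9 m/s.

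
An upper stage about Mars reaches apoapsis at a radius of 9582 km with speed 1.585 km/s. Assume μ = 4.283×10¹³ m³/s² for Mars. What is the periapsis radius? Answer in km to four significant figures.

r_a = 9.582×10⁶ m.
Specific energy ε = v²/2 − μ/r = -3.214×10⁶ J/kg, so a = −μ/(2ε) = 6.664×10⁶ m.
The apsides satisfy r_p + r_a = 2a, so the periapsis radius is 2a − r_a = 3.745×10⁶ m = 3745.2 km.

periapsis radius ≈ 3745 km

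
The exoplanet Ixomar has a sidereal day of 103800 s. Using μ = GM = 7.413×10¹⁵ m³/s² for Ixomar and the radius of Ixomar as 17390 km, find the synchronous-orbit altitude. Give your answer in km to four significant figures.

h_sync ≈ 1.091×10⁵ km

A synchronous orbit has period T, so by Kepler's third law a = (μT²/4π²)^(1/3).
μT²/4π² = 7.413×10¹⁵ × (1.038×10⁵)² / 39.48 = 2.023×10²⁴ m³.
a = 1.265×10⁸ m = 1.2648×10⁵ km.
Altitude h = a − R = 1.2648×10⁵ − 17390 = 1.0909×10⁵ km.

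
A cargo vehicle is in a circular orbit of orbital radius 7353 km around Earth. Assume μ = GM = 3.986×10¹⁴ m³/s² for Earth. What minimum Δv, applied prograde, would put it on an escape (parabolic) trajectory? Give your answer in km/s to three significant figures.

Δv ≈ 3.05 km/s

r = 7353 km = 7.353×10⁶ m.
Circular speed v_c = √(μ/r) = 7363 m/s.
Escape speed v_esc = √(2μ/r) = √2 × v_c = 10410 m/s.
Δv = v_esc − v_c = 3050 m/s = 3.050 km/s.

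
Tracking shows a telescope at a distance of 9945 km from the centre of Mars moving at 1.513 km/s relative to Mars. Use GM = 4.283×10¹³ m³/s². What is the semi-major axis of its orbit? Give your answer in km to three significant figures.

r = 9.945×10⁶ m.
Specific orbital energy ε = v²/2 − μ/r = (1513)²/2 − 4.283×10¹³/9.945×10⁶ = -3.162×10⁶ J/kg.
Since ε = −μ/(2a), a = −μ/(2ε) = 6.772×10⁶ m = 6772.4 km.

a ≈ 6770 km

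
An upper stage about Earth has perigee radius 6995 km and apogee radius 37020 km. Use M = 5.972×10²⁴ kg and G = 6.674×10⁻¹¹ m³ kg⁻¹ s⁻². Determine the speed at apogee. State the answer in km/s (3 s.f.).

μ = GM = 6.674×10⁻¹¹ × 5.972×10²⁴ = 3.986×10¹⁴ m³/s².
Semi-major axis a = (r_p + r_a)/2 = 22008 km = 2.201×10⁷ m.
Vis-viva: v² = μ(2/r − 1/a) = 3.986×10¹⁴ × (5.402×10⁻⁸ − 4.544×10⁻⁸) = 3.422×10⁶ m²/s².
v = 1850 m/s = 1.850 km/s.

v ≈ 1.85 km/s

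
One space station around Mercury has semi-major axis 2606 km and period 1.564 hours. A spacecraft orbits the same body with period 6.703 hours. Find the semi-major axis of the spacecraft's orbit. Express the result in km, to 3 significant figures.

a₂ ≈ 6880 km

Kepler's third law: a³ ∝ T², so a₂ = a₁ (T₂/T₁)^(2/3).
T₂/T₁ = 4.286, (T₂/T₁)^(2/3) = 2.638.
a₂ = 2606 × 2.638 = 6876 km.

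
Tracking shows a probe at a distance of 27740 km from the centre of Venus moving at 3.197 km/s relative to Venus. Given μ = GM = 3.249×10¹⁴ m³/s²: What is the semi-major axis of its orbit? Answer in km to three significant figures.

a ≈ 24600 km

r = 2.774×10⁷ m.
Vis-viva rearranged: 1/a = 2/r − v²/μ = 7.210×10⁻⁸ − 3.146×10⁻⁸ = 4.064×10⁻⁸ m⁻¹.
a = 2.461×10⁷ m = 24606 km.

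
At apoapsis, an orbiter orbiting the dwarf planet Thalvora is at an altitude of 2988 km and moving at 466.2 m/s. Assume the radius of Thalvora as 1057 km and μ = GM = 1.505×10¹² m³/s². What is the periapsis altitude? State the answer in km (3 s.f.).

periapsis altitude ≈ 612 km

r_a = 1057 + 2988 = 4045.0 km = 4.045×10⁶ m.
Specific energy ε = v²/2 − μ/r = -2.634×10⁵ J/kg, so a = −μ/(2ε) = 2.857×10⁶ m.
The apsides satisfy r_p + r_a = 2a, so the periapsis radius is 2a − r_a = 1.669×10⁶ m = 1668.9 km.
Periapsis altitude = 1668.9 − 1057 = 611.89 km.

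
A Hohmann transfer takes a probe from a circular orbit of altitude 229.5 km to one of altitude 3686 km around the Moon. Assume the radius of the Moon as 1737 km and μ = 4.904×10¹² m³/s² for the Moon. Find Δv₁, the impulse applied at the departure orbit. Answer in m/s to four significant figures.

Δv ≈ 334.0 m/s

r₁ = 1737 + 229.5 = 1966.5 km = 1.9665×10⁶ m.
r₂ = 1737 + 3686 = 5423.0 km = 5.4230×10⁶ m.
Transfer ellipse a_t = (r₁ + r₂)/2 = 3.695×10⁶ m.
At r₁: circular v_c1 = √(μ/r₁) = 1579 m/s; transfer-perilune v_p = √[μ(2/r₁ − 1/a_t)] = 1913 m/s.
Δv₁ = v_p − v_c1 = 334.0 m/s.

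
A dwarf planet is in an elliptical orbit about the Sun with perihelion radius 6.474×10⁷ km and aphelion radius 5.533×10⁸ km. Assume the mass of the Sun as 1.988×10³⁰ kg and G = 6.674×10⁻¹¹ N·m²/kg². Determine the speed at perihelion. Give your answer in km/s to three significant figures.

v ≈ 60.6 km/s

μ = GM = 6.674×10⁻¹¹ × 1.988×10³⁰ = 1.327×10²⁰ m³/s².
Semi-major axis a = (r_p + r_a)/2 = 3.0902×10⁸ km = 3.090×10¹¹ m.
Vis-viva: v² = μ(2/r − 1/a) = 1.327×10²⁰ × (3.089×10⁻¹¹ − 3.236×10⁻¹²) = 3.669×10⁹ m²/s².
v = 60580 m/s = 60.58 km/s.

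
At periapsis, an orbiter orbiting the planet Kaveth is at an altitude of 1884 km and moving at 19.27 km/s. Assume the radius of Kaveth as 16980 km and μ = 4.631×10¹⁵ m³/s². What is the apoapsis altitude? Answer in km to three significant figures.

apoapsis altitude ≈ 41600 km

r_p = 16980 + 1884 = 18864 km = 1.886×10⁷ m.
Specific energy ε = v²/2 − μ/r = -5.983×10⁷ J/kg, so a = −μ/(2ε) = 3.870×10⁷ m.
The apsides satisfy r_p + r_a = 2a, so the apoapsis radius is 2a − r_p = 5.854×10⁷ m = 58542 km.
Apoapsis altitude = 58542 − 16980 = 41562 km.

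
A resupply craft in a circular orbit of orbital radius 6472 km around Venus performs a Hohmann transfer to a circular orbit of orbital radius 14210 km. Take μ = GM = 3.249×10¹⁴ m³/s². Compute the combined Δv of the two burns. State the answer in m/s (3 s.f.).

Δv_total ≈ 2220 m/s

r₁ = 6472 km = 6.472×10⁶ m.
r₂ = 14210 km = 1.421×10⁷ m.
Transfer ellipse a_t = (r₁ + r₂)/2 = 1.034×10⁷ m.
At r₁: circular v_c1 = √(μ/r₁) = 7085 m/s; transfer-periapsis v_p = √[μ(2/r₁ − 1/a_t)] = 8306 m/s.
Δv₁ = v_p − v_c1 = 1220 m/s.
At r₂: circular v_c2 = √(μ/r₂) = 4782 m/s; transfer-apoapsis v_a = √[μ(2/r₂ − 1/a_t)] = 3783 m/s.
Δv₂ = v_c2 − v_a = 998.8 m/s.
Total Δv = Δv₁ + Δv₂ = 2219 m/s.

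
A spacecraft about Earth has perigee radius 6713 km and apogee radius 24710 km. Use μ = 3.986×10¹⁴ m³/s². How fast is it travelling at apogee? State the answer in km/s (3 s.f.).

v ≈ 2.63 km/s

Semi-major axis a = (r_p + r_a)/2 = 15712 km = 1.571×10⁷ m.
Vis-viva: v² = μ(2/r − 1/a) = 3.986×10¹⁴ × (8.094×10⁻⁸ − 6.365×10⁻⁸) = 6.892×10⁶ m²/s².
v = 2625 m/s = 2.625 km/s.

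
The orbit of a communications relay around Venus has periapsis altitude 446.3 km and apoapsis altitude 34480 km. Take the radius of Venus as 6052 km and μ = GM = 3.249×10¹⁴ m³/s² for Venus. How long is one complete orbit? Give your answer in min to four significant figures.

T ≈ 662.5 min

r_p = 6052 + 446.3 = 6498.3 km = 6.4983×10⁶ m.
r_a = 6052 + 34480 = 40532 km = 4.0532×10⁷ m.
Semi-major axis a = (r_p + r_a)/2 = (6498.3 + 40532)/2 = 23515 km = 2.352×10⁷ m.
By Kepler's third law T = 2π√(a³/μ) = 2π × 6.326×10³ = 3.975×10⁴ s.
= 662.5 min.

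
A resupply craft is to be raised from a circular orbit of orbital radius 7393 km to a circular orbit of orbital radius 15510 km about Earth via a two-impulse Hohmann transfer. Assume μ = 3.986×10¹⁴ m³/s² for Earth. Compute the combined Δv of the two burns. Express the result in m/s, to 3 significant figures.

Δv_total ≈ 2200 m/s

r₁ = 7393 km = 7.393×10⁶ m.
r₂ = 15510 km = 1.551×10⁷ m.
Transfer ellipse a_t = (r₁ + r₂)/2 = 1.145×10⁷ m.
At r₁: circular v_c1 = √(μ/r₁) = 7343 m/s; transfer-perigee v_p = √[μ(2/r₁ − 1/a_t)] = 8545 m/s.
Δv₁ = v_p − v_c1 = 1203 m/s.
At r₂: circular v_c2 = √(μ/r₂) = 5069 m/s; transfer-apogee v_a = √[μ(2/r₂ − 1/a_t)] = 4073 m/s.
Δv₂ = v_c2 − v_a = 996.2 m/s.
Total Δv = Δv₁ + Δv₂ = 2199 m/s.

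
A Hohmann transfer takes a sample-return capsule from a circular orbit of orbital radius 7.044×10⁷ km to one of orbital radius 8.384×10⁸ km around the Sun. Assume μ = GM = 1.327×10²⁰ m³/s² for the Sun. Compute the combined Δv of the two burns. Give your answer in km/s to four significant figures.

Δv_total ≈ 23.18 km/s

r₁ = 7.044×10⁷ km = 7.044×10¹⁰ m.
r₂ = 8.384×10⁸ km = 8.384×10¹¹ m.
Transfer ellipse a_t = (r₁ + r₂)/2 = 4.544×10¹¹ m.
At r₁: circular v_c1 = √(μ/r₁) = 43400 m/s; transfer-perihelion v_p = √[μ(2/r₁ − 1/a_t)] = 58960 m/s.
Δv₁ = v_p − v_c1 = 15550 m/s.
At r₂: circular v_c2 = √(μ/r₂) = 12580 m/s; transfer-aphelion v_a = √[μ(2/r₂ − 1/a_t)] = 4953 m/s.
Δv₂ = v_c2 − v_a = 7628 m/s.
Total Δv = Δv₁ + Δv₂ = 23180 m/s = 23.18 km/s.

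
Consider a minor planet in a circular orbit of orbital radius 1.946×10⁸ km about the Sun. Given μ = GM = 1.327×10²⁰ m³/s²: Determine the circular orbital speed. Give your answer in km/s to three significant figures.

r = 1.946×10⁸ km = 1.946×10¹¹ m.
For a circular orbit v = √(μ/r) = √(1.327×10²⁰ / 1.946×10¹¹) = √(6.819×10⁸) = 26110 m/s.
That is 26.11 km/s.

v ≈ 26.1 km/s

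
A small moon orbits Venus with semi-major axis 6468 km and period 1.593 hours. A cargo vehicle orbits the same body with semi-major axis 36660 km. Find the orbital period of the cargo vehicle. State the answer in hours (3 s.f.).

T₂ ≈ 21.5 hours

Kepler's third law: T² ∝ a³, so T₂ = T₁ (a₂/a₁)^(3/2).
a₂/a₁ = 5.668, (a₂/a₁)^(3/2) = 13.49.
T₂ = 1.593 × 13.49 = 21.50 hours.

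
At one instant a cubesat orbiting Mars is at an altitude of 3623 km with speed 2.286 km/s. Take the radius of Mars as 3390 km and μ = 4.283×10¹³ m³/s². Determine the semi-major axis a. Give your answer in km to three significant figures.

r = 3390 + 3623 = 7013.0 km = 7.013×10⁶ m.
Vis-viva rearranged: 1/a = 2/r − v²/μ = 2.852×10⁻⁷ − 1.220×10⁻⁷ = 1.632×10⁻⁷ m⁻¹.
a = 6.128×10⁶ m = 6128.5 km.

a ≈ 6130 km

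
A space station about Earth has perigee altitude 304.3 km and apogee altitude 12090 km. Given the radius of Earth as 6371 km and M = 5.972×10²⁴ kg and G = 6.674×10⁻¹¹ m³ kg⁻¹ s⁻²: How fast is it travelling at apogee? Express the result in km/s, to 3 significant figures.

v ≈ 3.39 km/s

μ = GM = 6.674×10⁻¹¹ × 5.972×10²⁴ = 3.986×10¹⁴ m³/s².
r_p = 6371 + 304.3 = 6675.3 km = 6.6753×10⁶ m.
r_a = 6371 + 12090 = 18461 km = 1.8461×10⁷ m.
Semi-major axis a = (r_p + r_a)/2 = 12568 km = 1.257×10⁷ m.
Vis-viva: v² = μ(2/r − 1/a) = 3.986×10¹⁴ × (1.083×10⁻⁷ − 7.957×10⁻⁸) = 1.147×10⁷ m²/s².
v = 3386 m/s = 3.386 km/s.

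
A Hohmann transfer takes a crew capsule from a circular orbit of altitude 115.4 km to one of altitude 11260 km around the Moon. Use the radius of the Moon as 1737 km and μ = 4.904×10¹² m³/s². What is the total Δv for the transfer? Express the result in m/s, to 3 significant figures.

r₁ = 1737 + 115.4 = 1852.4 km = 1.8524×10⁶ m.
r₂ = 1737 + 11260 = 12997 km = 1.2997×10⁷ m.
Transfer ellipse a_t = (r₁ + r₂)/2 = 7.425×10⁶ m.
At r₁: circular v_c1 = √(μ/r₁) = 1627 m/s; transfer-perilune v_p = √[μ(2/r₁ − 1/a_t)] = 2153 m/s.
Δv₁ = v_p − v_c1 = 525.7 m/s.
At r₂: circular v_c2 = √(μ/r₂) = 614.3 m/s; transfer-apolune v_a = √[μ(2/r₂ − 1/a_t)] = 306.8 m/s.
Δv₂ = v_c2 − v_a = 307.4 m/s.
Total Δv = Δv₁ + Δv₂ = 833.1 m/s.

Δv_total ≈ 833 m/s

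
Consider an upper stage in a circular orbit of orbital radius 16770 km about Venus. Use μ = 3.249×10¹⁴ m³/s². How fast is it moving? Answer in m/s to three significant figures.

r = 16770 km = 1.677×10⁷ m.
For a circular orbit v = √(μ/r) = √(3.249×10¹⁴ / 1.677×10⁷) = √(1.937×10⁷) = 4402 m/s.

v ≈ 4400 m/s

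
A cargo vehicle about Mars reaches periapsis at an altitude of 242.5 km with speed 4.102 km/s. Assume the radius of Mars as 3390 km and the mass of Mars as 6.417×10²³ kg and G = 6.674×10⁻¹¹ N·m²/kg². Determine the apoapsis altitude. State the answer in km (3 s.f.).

μ = GM = 6.674×10⁻¹¹ × 6.417×10²³ = 4.283×10¹³ m³/s².
r_p = 3390 + 242.5 = 3632.5 km = 3.632×10⁶ m.
Specific energy ε = v²/2 − μ/r = -3.377×10⁶ J/kg, so a = −μ/(2ε) = 6.341×10⁶ m.
The apsides satisfy r_p + r_a = 2a, so the apoapsis radius is 2a − r_p = 9.050×10⁶ m = 9050.4 km.
Apoapsis altitude = 9050.4 − 3390 = 5660.4 km.

apoapsis altitude ≈ 5660 km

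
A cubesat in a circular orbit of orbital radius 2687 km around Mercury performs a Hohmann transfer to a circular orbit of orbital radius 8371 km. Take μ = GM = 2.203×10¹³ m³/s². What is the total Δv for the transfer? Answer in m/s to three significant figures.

r₁ = 2687 km = 2.687×10⁶ m.
r₂ = 8371 km = 8.371×10⁶ m.
Transfer ellipse a_t = (r₁ + r₂)/2 = 5.529×10⁶ m.
At r₁: circular v_c1 = √(μ/r₁) = 2863 m/s; transfer-periherm v_p = √[μ(2/r₁ − 1/a_t)] = 3523 m/s.
Δv₁ = v_p − v_c1 = 659.9 m/s.
At r₂: circular v_c2 = √(μ/r₂) = 1622 m/s; transfer-apoherm v_a = √[μ(2/r₂ − 1/a_t)] = 1131 m/s.
Δv₂ = v_c2 − v_a = 491.3 m/s.
Total Δv = Δv₁ + Δv₂ = 1151 m/s.

Δv_total ≈ 1150 m/s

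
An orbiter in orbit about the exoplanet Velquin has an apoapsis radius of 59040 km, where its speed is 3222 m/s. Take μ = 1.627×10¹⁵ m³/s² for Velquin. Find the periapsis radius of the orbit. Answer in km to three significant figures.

periapsis radius ≈ 13700 km

r_a = 5.904×10⁷ m.
Specific energy ε = v²/2 − μ/r = -2.237×10⁷ J/kg, so a = −μ/(2ε) = 3.637×10⁷ m.
The apsides satisfy r_p + r_a = 2a, so the periapsis radius is 2a − r_a = 1.370×10⁷ m = 13701 km.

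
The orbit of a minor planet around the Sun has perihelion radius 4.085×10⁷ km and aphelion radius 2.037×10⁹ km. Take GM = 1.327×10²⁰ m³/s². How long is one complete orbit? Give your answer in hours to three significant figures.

T ≈ 160000 hours

Semi-major axis a = (r_p + r_a)/2 = (4.0850×10⁷ + 2.0370×10⁹)/2 = 1.0389×10⁹ km = 1.039×10¹² m.
By Kepler's third law T = 2π√(a³/μ) = 2π × 9.193×10⁷ = 5.776×10⁸ s.
= 1.604×10⁵ hours.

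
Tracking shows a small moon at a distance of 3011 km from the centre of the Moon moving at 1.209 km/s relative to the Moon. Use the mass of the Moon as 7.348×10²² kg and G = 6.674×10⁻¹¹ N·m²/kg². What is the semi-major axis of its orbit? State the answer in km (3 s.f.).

μ = GM = 6.674×10⁻¹¹ × 7.348×10²² = 4.904×10¹² m³/s².
r = 3.011×10⁶ m.
Specific orbital energy ε = v²/2 − μ/r = (1209)²/2 − 4.904×10¹²/3.011×10⁶ = -8.979×10⁵ J/kg.
Since ε = −μ/(2a), a = −μ/(2ε) = 2.731×10⁶ m = 2730.9 km.

a ≈ 2730 km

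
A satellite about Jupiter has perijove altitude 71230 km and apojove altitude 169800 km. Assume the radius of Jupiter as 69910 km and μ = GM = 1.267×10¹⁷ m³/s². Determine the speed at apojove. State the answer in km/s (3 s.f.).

v ≈ 19.8 km/s

r_p = 69910 + 71230 = 141140 km = 1.4114×10⁸ m.
r_a = 69910 + 169800 = 239710 km = 2.3971×10⁸ m.
Semi-major axis a = (r_p + r_a)/2 = 1.9042×10⁵ km = 1.904×10⁸ m.
Vis-viva: v² = μ(2/r − 1/a) = 1.267×10¹⁷ × (8.343×10⁻⁹ − 5.251×10⁻⁹) = 3.918×10⁸ m²/s².
v = 19790 m/s = 19.79 km/s.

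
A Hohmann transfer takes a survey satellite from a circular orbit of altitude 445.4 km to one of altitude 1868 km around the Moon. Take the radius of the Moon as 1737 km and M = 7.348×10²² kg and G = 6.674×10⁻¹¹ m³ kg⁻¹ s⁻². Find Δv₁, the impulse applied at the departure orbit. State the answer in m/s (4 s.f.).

μ = GM = 6.674×10⁻¹¹ × 7.348×10²² = 4.904×10¹² m³/s².
r₁ = 1737 + 445.4 = 2182.4 km = 2.1824×10⁶ m.
r₂ = 1737 + 1868 = 3605.0 km = 3.6050×10⁶ m.
Transfer ellipse a_t = (r₁ + r₂)/2 = 2.894×10⁶ m.
At r₁: circular v_c1 = √(μ/r₁) = 1499 m/s; transfer-perilune v_p = √[μ(2/r₁ − 1/a_t)] = 1673 m/s.
Δv₁ = v_p − v_c1 = 174.1 m/s.

Δv ≈ 174.1 m/s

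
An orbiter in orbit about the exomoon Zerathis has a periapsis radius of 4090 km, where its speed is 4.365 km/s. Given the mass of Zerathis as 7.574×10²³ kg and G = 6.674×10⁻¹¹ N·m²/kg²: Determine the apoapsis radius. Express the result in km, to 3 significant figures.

μ = GM = 6.674×10⁻¹¹ × 7.574×10²³ = 5.055×10¹³ m³/s².
r_p = 4.090×10⁶ m.
Specific energy ε = v²/2 − μ/r = -2.833×10⁶ J/kg, so a = −μ/(2ε) = 8.923×10⁶ m.
The apsides satisfy r_p + r_a = 2a, so the apoapsis radius is 2a − r_p = 1.376×10⁷ m = 13756 km.

apoapsis radius ≈ 13800 km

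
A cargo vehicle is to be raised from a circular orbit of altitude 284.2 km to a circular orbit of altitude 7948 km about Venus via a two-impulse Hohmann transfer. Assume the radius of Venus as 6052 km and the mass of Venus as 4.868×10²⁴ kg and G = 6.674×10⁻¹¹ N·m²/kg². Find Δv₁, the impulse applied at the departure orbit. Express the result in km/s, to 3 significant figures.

μ = GM = 6.674×10⁻¹¹ × 4.868×10²⁴ = 3.249×10¹⁴ m³/s².
r₁ = 6052 + 284.2 = 6336.2 km = 6.3362×10⁶ m.
r₂ = 6052 + 7948 = 14000 km = 1.4000×10⁷ m.
Transfer ellipse a_t = (r₁ + r₂)/2 = 1.017×10⁷ m.
At r₁: circular v_c1 = √(μ/r₁) = 7161 m/s; transfer-periapsis v_p = √[μ(2/r₁ − 1/a_t)] = 8402 m/s.
Δv₁ = v_p − v_c1 = 1242 m/s.
= 1.242 km/s.

Δv ≈ 1.24 km/s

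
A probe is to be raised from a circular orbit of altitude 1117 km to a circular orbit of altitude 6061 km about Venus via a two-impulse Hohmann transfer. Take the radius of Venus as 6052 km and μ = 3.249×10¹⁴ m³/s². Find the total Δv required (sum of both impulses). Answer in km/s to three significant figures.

Δv_total ≈ 1.53 km/s

r₁ = 6052 + 1117 = 7169.0 km = 7.1690×10⁶ m.
r₂ = 6052 + 6061 = 12113 km = 1.2113×10⁷ m.
Transfer ellipse a_t = (r₁ + r₂)/2 = 9.641×10⁶ m.
At r₁: circular v_c1 = √(μ/r₁) = 6732 m/s; transfer-periapsis v_p = √[μ(2/r₁ − 1/a_t)] = 7546 m/s.
Δv₁ = v_p − v_c1 = 813.9 m/s.
At r₂: circular v_c2 = √(μ/r₂) = 5179 m/s; transfer-apoapsis v_a = √[μ(2/r₂ − 1/a_t)] = 4466 m/s.
Δv₂ = v_c2 − v_a = 713.1 m/s.
Total Δv = Δv₁ + Δv₂ = 1527 m/s = 1.527 km/s.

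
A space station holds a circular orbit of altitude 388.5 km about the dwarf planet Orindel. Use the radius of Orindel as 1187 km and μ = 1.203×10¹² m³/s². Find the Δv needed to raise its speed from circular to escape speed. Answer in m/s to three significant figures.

Δv ≈ 362 m/s

r = 1187 + 388.5 = 1575.5 km = 1.5755×10⁶ m.
Circular speed v_c = √(μ/r) = 873.8 m/s.
Escape speed v_esc = √(2μ/r) = √2 × v_c = 1236 m/s.
Δv = v_esc − v_c = 361.9 m/s.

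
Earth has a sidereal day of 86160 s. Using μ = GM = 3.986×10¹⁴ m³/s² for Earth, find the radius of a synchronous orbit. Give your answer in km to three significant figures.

r_sync ≈ 42200 km

A synchronous orbit has period T, so by Kepler's third law a = (μT²/4π²)^(1/3).
μT²/4π² = 3.986×10¹⁴ × (8.616×10⁴)² / 39.48 = 7.495×10²² m³.
a = 4.216×10⁷ m = 42163 km.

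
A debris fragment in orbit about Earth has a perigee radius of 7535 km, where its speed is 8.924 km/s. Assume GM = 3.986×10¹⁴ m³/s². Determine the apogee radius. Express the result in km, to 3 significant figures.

r_p = 7.535×10⁶ m.
Specific energy ε = v²/2 − μ/r = -1.308×10⁷ J/kg, so a = −μ/(2ε) = 1.524×10⁷ m.
The apsides satisfy r_p + r_a = 2a, so the apogee radius is 2a − r_p = 2.294×10⁷ m = 22937 km.

apogee radius ≈ 22900 km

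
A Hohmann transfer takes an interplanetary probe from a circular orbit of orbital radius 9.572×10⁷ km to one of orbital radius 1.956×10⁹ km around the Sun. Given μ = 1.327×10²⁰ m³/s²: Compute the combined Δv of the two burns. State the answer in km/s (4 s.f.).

Δv_total ≈ 19.90 km/s

r₁ = 9.572×10⁷ km = 9.572×10¹⁰ m.
r₂ = 1.956×10⁹ km = 1.956×10¹² m.
Transfer ellipse a_t = (r₁ + r₂)/2 = 1.026×10¹² m.
At r₁: circular v_c1 = √(μ/r₁) = 37230 m/s; transfer-perihelion v_p = √[μ(2/r₁ − 1/a_t)] = 51410 m/s.
Δv₁ = v_p − v_c1 = 14180 m/s.
At r₂: circular v_c2 = √(μ/r₂) = 8237 m/s; transfer-aphelion v_a = √[μ(2/r₂ − 1/a_t)] = 2516 m/s.
Δv₂ = v_c2 − v_a = 5721 m/s.
Total Δv = Δv₁ + Δv₂ = 19900 m/s = 19.90 km/s.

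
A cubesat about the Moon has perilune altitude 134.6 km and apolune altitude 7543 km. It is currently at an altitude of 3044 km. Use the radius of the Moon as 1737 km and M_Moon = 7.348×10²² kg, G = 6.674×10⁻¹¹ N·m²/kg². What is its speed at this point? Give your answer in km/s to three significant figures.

μ = GM = 6.674×10⁻¹¹ × 7.348×10²² = 4.904×10¹² m³/s².
r_p = 1737 + 134.6 = 1871.6 km = 1.8716×10⁶ m.
r_a = 1737 + 7543 = 9280.0 km = 9.2800×10⁶ m.
r = 1737 + 3044 = 4781.0 km = 4.781×10⁶ m.
Semi-major axis a = (r_p + r_a)/2 = 5575.8 km = 5.576×10⁶ m.
Vis-viva: v² = μ(2/r − 1/a) = 4.904×10¹² × (4.183×10⁻⁷ − 1.793×10⁻⁷) = 1.172×10⁶ m²/s².
v = 1083 m/s = 1.083 km/s.

v ≈ 1.08 km/s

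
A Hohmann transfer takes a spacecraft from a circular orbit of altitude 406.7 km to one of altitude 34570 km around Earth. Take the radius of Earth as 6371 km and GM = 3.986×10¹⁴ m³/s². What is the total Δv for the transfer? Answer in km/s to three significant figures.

r₁ = 6371 + 406.7 = 6777.7 km = 6.7777×10⁶ m.
r₂ = 6371 + 34570 = 40941 km = 4.0941×10⁷ m.
Transfer ellipse a_t = (r₁ + r₂)/2 = 2.386×10⁷ m.
At r₁: circular v_c1 = √(μ/r₁) = 7669 m/s; transfer-perigee v_p = √[μ(2/r₁ − 1/a_t)] = 10050 m/s.
Δv₁ = v_p − v_c1 = 2377 m/s.
At r₂: circular v_c2 = √(μ/r₂) = 3120 m/s; transfer-apogee v_a = √[μ(2/r₂ − 1/a_t)] = 1663 m/s.
Δv₂ = v_c2 − v_a = 1457 m/s.
Total Δv = Δv₁ + Δv₂ = 3834 m/s = 3.834 km/s.

Δv_total ≈ 3.83 km/s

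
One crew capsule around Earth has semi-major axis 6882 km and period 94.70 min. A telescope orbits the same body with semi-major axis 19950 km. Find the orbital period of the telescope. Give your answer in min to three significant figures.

T₂ ≈ 467 min

Kepler's third law: T² ∝ a³, so T₂ = T₁ (a₂/a₁)^(3/2).
a₂/a₁ = 2.899, (a₂/a₁)^(3/2) = 4.936.
T₂ = 94.70 × 4.936 = 467.4 min.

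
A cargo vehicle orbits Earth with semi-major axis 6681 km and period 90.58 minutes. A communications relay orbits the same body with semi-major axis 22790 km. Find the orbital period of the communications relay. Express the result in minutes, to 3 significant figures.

T₂ ≈ 571 minutes

Kepler's third law: T² ∝ a³, so T₂ = T₁ (a₂/a₁)^(3/2).
a₂/a₁ = 3.411, (a₂/a₁)^(3/2) = 6.300.
T₂ = 90.58 × 6.300 = 570.7 minutes.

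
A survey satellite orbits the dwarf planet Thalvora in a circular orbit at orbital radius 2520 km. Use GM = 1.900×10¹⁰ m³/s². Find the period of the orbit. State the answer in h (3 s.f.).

r = 2520 km = 2.520×10⁶ m.
Kepler's third law: T = 2π√(r³/μ) = 2π√((2.520×10⁶)³ / 1.900×10¹⁰).
r³/μ = 8.423×10⁸ s², so T = 2π × 2.902×10⁴ = 1.823×10⁵ s.
Converting: 1.823×10⁵ s ÷ 3600 = 50.65 h.

T ≈ 50.7 h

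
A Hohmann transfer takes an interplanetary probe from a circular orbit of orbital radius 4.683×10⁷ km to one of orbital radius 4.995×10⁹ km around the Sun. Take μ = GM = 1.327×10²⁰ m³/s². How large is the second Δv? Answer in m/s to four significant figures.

Δv ≈ 4452 m/s

r₁ = 4.683×10⁷ km = 4.683×10¹⁰ m.
r₂ = 4.995×10⁹ km = 4.995×10¹² m.
Transfer ellipse a_t = (r₁ + r₂)/2 = 2.521×10¹² m.
At r₁: circular v_c1 = √(μ/r₁) = 53230 m/s; transfer-perihelion v_p = √[μ(2/r₁ − 1/a_t)] = 74930 m/s.
At r₂: circular v_c2 = √(μ/r₂) = 5154 m/s; transfer-aphelion v_a = √[μ(2/r₂ − 1/a_t)] = 702.5 m/s.
Δv₂ = v_c2 − v_a = 4452 m/s.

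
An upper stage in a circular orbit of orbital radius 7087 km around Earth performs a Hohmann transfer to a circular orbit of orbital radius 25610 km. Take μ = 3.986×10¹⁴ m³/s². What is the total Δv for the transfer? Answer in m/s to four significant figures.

r₁ = 7087 km = 7.087×10⁶ m.
r₂ = 25610 km = 2.561×10⁷ m.
Transfer ellipse a_t = (r₁ + r₂)/2 = 1.635×10⁷ m.
At r₁: circular v_c1 = √(μ/r₁) = 7500 m/s; transfer-perigee v_p = √[μ(2/r₁ − 1/a_t)] = 9386 m/s.
Δv₁ = v_p − v_c1 = 1887 m/s.
At r₂: circular v_c2 = √(μ/r₂) = 3945 m/s; transfer-apogee v_a = √[μ(2/r₂ − 1/a_t)] = 2598 m/s.
Δv₂ = v_c2 − v_a = 1348 m/s.
Total Δv = Δv₁ + Δv₂ = 3235 m/s.

Δv_total ≈ 3235 m/s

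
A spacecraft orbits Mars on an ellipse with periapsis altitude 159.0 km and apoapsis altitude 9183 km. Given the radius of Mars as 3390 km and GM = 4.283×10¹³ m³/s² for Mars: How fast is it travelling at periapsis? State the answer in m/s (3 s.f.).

v ≈ 4340 m/s

r_p = 3390 + 159.0 = 3549.0 km = 3.5490×10⁶ m.
r_a = 3390 + 9183 = 12573 km = 1.2573×10⁷ m.
Semi-major axis a = (r_p + r_a)/2 = 8061.0 km = 8.061×10⁶ m.
Vis-viva: v² = μ(2/r − 1/a) = 4.283×10¹³ × (5.635×10⁻⁷ − 1.241×10⁻⁷) = 1.882×10⁷ m²/s².
v = 4339 m/s.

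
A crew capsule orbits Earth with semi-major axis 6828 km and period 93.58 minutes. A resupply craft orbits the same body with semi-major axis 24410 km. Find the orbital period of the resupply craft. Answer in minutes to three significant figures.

Kepler's third law: T² ∝ a³, so T₂ = T₁ (a₂/a₁)^(3/2).
a₂/a₁ = 3.575, (a₂/a₁)^(3/2) = 6.759.
T₂ = 93.58 × 6.759 = 632.5 minutes.

T₂ ≈ 633 minutes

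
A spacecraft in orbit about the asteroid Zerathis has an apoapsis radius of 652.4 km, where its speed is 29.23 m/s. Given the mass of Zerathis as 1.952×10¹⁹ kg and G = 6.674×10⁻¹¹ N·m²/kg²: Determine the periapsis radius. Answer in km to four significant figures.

periapsis radius ≈ 177.6 km

μ = GM = 6.674×10⁻¹¹ × 1.952×10¹⁹ = 1.303×10⁹ m³/s².
r_a = 6.524×10⁵ m.
Specific energy ε = v²/2 − μ/r = -1.570×10³ J/kg, so a = −μ/(2ε) = 4.150×10⁵ m.
The apsides satisfy r_p + r_a = 2a, so the periapsis radius is 2a − r_a = 1.776×10⁵ m = 177.55 km.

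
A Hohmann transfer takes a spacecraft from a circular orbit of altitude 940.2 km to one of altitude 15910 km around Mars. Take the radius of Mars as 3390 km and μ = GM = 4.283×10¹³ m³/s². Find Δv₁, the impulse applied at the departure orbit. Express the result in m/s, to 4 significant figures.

Δv ≈ 874.6 m/s

r₁ = 3390 + 940.2 = 4330.2 km = 4.3302×10⁶ m.
r₂ = 3390 + 15910 = 19300 km = 1.9300×10⁷ m.
Transfer ellipse a_t = (r₁ + r₂)/2 = 1.182×10⁷ m.
At r₁: circular v_c1 = √(μ/r₁) = 3145 m/s; transfer-periapsis v_p = √[μ(2/r₁ − 1/a_t)] = 4020 m/s.
Δv₁ = v_p − v_c1 = 874.6 m/s.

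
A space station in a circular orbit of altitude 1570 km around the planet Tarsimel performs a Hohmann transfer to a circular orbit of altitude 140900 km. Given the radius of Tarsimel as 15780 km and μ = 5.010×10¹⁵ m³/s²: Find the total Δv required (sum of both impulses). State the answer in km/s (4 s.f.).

Δv_total ≈ 8.939 km/s

r₁ = 15780 + 1570 = 17350 km = 1.7350×10⁷ m.
r₂ = 15780 + 140900 = 156680 km = 1.5668×10⁸ m.
Transfer ellipse a_t = (r₁ + r₂)/2 = 8.702×10⁷ m.
At r₁: circular v_c1 = √(μ/r₁) = 16990 m/s; transfer-periapsis v_p = √[μ(2/r₁ − 1/a_t)] = 22800 m/s.
Δv₁ = v_p − v_c1 = 5809 m/s.
At r₂: circular v_c2 = √(μ/r₂) = 5655 m/s; transfer-apoapsis v_a = √[μ(2/r₂ − 1/a_t)] = 2525 m/s.
Δv₂ = v_c2 − v_a = 3130 m/s.
Total Δv = Δv₁ + Δv₂ = 8939 m/s = 8.939 km/s.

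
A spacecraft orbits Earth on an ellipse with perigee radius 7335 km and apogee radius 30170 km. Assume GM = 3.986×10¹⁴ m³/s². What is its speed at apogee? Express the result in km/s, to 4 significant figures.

v ≈ 2.273 km/s

Semi-major axis a = (r_p + r_a)/2 = 18752 km = 1.875×10⁷ m.
Vis-viva: v² = μ(2/r − 1/a) = 3.986×10¹⁴ × (6.629×10⁻⁸ − 5.333×10⁻⁸) = 5.168×10⁶ m²/s².
v = 2273 m/s = 2.273 km/s.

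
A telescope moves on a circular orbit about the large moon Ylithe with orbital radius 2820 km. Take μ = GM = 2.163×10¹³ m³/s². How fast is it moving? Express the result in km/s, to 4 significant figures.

v ≈ 2.770 km/s

r = 2820 km = 2.820×10⁶ m.
For a circular orbit v = √(μ/r) = √(2.163×10¹³ / 2.820×10⁶) = √(7.670×10⁶) = 2770 m/s.
That is 2.770 km/s.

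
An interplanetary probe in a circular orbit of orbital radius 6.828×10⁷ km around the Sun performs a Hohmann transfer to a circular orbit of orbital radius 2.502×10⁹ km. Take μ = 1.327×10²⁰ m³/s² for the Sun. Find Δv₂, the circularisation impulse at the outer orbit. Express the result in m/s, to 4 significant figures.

Δv ≈ 5604 m/s

r₁ = 6.828×10⁷ km = 6.828×10¹⁰ m.
r₂ = 2.502×10⁹ km = 2.502×10¹² m.
Transfer ellipse a_t = (r₁ + r₂)/2 = 1.285×10¹² m.
At r₁: circular v_c1 = √(μ/r₁) = 44080 m/s; transfer-perihelion v_p = √[μ(2/r₁ − 1/a_t)] = 61510 m/s.
At r₂: circular v_c2 = √(μ/r₂) = 7283 m/s; transfer-aphelion v_a = √[μ(2/r₂ − 1/a_t)] = 1679 m/s.
Δv₂ = v_c2 − v_a = 5604 m/s.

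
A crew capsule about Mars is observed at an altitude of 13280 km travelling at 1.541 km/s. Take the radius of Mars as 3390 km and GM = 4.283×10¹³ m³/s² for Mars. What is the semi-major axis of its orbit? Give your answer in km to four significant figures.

a ≈ 15500 km

r = 3390 + 13280 = 16670 km = 1.667×10⁷ m.
Vis-viva rearranged: 1/a = 2/r − v²/μ = 1.200×10⁻⁷ − 5.544×10⁻⁸ = 6.453×10⁻⁸ m⁻¹.
a = 1.550×10⁷ m = 15496 km.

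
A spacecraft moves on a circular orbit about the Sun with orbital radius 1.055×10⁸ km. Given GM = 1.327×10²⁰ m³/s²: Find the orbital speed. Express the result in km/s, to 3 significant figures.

v ≈ 35.5 km/s

r = 1.055×10⁸ km = 1.055×10¹¹ m.
For a circular orbit v = √(μ/r) = √(1.327×10²⁰ / 1.055×10¹¹) = √(1.258×10⁹) = 35470 m/s.
That is 35.47 km/s.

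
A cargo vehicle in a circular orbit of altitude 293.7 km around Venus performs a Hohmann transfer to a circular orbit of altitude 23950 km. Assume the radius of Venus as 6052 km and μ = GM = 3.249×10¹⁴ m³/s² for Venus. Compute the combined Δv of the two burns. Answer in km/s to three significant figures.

r₁ = 6052 + 293.7 = 6345.7 km = 6.3457×10⁶ m.
r₂ = 6052 + 23950 = 30002 km = 3.0002×10⁷ m.
Transfer ellipse a_t = (r₁ + r₂)/2 = 1.817×10⁷ m.
At r₁: circular v_c1 = √(μ/r₁) = 7155 m/s; transfer-periapsis v_p = √[μ(2/r₁ − 1/a_t)] = 9194 m/s.
Δv₁ = v_p − v_c1 = 2038 m/s.
At r₂: circular v_c2 = √(μ/r₂) = 3291 m/s; transfer-apoapsis v_a = √[μ(2/r₂ − 1/a_t)] = 1945 m/s.
Δv₂ = v_c2 − v_a = 1346 m/s.
Total Δv = Δv₁ + Δv₂ = 3384 m/s = 3.384 km/s.

Δv_total ≈ 3.38 km/s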